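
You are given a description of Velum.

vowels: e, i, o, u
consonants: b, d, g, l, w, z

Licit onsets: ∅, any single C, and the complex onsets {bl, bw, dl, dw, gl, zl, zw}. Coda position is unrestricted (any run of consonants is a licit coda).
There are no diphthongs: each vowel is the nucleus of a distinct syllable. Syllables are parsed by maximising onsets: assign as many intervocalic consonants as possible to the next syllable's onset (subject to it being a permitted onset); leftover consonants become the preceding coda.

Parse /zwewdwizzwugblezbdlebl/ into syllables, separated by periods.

zwew.dwiz.zwug.blezb.dlebl

The vowels are e, i, u, e, e — 5 nuclei, so 5 syllables.
Between /e/ (V1) and /i/ (V2): cluster /wdw/ — the longest permitted-onset suffix is /dw/; onset = /dw/, preceding coda = /w/.
Between /i/ (V2) and /u/ (V3): /zzw/ — longest licit onset from the right is /zw/, leaving /z/ as coda.
Between /u/ (V3) and /e/ (V4): /gbl/ — longest licit onset from the right is /bl/, leaving /g/ as coda.
Between /e/ (V4) and /e/ (V5): /zbdl/ splits as /zb/ + /dl/ (/dl/ is the longest suffix that is a licit onset).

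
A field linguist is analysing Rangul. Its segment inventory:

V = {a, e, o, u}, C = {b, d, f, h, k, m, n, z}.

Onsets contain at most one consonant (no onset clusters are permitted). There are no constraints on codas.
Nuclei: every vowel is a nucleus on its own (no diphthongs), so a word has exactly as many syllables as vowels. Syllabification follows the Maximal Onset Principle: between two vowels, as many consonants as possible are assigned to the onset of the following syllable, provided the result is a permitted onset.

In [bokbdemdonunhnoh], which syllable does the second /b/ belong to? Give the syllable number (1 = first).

Nuclei (vowels): o, e, o, u, o → 5 syllables.
/o…e/ gap (V1→V2): cluster /kbd/ — the longest permitted-onset suffix is /d/; onset = /d/, preceding coda = /kb/.
/e…o/ gap (V2→V3): /md/ splits as /m/ + /d/ (/d/ is the longest suffix that is a licit onset).
/o…u/ gap (V3→V4): /n/ is a single consonant, so it becomes the next onset.
/u…o/ gap (V4→V5): /nhn/; trying suffixes from longest down, /n/ is the first permitted one, so coda /nh/ | onset /n/.
Syllabification: bokb.dem.do.nunh.noh.
The second /b/ is in the coda of syllable 1 (/bokb/).

1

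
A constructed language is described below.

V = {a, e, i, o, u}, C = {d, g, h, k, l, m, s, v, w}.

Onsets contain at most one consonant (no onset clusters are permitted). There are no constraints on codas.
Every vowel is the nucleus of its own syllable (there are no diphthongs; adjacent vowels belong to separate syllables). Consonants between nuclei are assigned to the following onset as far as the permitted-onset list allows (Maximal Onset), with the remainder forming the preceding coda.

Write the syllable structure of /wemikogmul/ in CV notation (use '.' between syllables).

Nuclei (vowels): e, i, o, u → 4 syllables.
V1 /e/ – V2 /i/: just /m/ — single C goes to the following onset.
V2 /i/ – V3 /o/: /k/ → onset of the next syllable (single consonants are always licit onsets).
V3 /o/ – V4 /u/: /gm/; trying suffixes from longest down, /m/ is the first permitted one, so coda /g/ | onset /m/.
Syllabification: we.mi.kog.mul.
Mapping each syllable to C/V: /we/ → CV, /mi/ → CV, /kog/ → CVC, /mul/ → CVC.

CV.CV.CVC.CVC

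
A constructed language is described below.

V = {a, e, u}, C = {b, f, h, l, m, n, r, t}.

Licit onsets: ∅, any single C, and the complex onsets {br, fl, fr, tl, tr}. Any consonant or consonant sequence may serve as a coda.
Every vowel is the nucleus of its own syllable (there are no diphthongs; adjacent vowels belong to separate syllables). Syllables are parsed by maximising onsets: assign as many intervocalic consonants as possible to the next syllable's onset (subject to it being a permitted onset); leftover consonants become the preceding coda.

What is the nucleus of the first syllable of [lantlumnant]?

Vowels present: a, u, a; each is a nucleus, giving 3 syllables.
The first nucleus (vowel 1 from the left) is /a/.

a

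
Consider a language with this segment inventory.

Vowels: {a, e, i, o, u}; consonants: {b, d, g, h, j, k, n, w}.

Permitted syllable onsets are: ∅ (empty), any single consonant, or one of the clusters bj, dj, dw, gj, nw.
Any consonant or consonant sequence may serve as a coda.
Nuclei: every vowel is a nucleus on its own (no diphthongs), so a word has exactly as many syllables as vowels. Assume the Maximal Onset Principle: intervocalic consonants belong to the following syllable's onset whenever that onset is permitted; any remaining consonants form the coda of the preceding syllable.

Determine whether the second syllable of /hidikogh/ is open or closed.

open

Vowels present: i, i, o; each is a nucleus, giving 3 syllables.
Between /i/ (V1) and /i/ (V2): /d/ is a single consonant, so it becomes the next onset.
Between /i/ (V2) and /o/ (V3): /k/ → onset of the next syllable (single consonants are always licit onsets).
Putting it together: hi.di.kogh.
Syllable 2 is /di/; it ends in its nucleus with no coda, so it is open.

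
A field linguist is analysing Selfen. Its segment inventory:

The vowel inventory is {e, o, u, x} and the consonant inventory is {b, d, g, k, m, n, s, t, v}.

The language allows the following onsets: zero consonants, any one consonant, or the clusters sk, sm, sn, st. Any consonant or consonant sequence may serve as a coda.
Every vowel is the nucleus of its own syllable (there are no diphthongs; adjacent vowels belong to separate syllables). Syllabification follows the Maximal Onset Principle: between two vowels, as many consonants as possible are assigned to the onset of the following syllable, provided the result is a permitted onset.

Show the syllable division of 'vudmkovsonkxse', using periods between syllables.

The vowels are u, o, o, x, e — 5 nuclei, so 5 syllables.
V1 /u/ – V2 /o/: cluster /dmk/ — the longest permitted-onset suffix is /k/; onset = /k/, preceding coda = /dm/.
V2 /o/ – V3 /o/: /vs/; trying suffixes from longest down, /s/ is the first permitted one, so coda /v/ | onset /s/.
V3 /o/ – V4 /x/: cluster /nk/ — the longest permitted-onset suffix is /k/; onset = /k/, preceding coda = /n/.
V4 /x/ – V5 /e/: just /s/ — single C goes to the following onset.

vudm.kov.son.kx.se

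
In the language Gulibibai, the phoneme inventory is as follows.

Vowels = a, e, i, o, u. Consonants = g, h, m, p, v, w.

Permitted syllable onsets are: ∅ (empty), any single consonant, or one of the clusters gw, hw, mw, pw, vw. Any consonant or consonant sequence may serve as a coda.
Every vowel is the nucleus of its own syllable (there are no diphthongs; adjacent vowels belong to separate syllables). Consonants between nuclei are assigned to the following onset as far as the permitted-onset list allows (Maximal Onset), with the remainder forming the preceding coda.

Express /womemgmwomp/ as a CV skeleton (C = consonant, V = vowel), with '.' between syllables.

Nuclei (vowels): o, e, o → 3 syllables.
V1 /o/ – V2 /e/: /m/ is a single consonant, so it becomes the next onset.
V2 /e/ – V3 /o/: /mgmw/ splits as /mg/ + /mw/ (/mw/ is the longest suffix that is a licit onset).
So the parse is wo.memg.mwomp.
Mapping each syllable to C/V: /wo/ → CV, /memg/ → CVCC, /mwomp/ → CCVCC.

CV.CVCC.CCVCC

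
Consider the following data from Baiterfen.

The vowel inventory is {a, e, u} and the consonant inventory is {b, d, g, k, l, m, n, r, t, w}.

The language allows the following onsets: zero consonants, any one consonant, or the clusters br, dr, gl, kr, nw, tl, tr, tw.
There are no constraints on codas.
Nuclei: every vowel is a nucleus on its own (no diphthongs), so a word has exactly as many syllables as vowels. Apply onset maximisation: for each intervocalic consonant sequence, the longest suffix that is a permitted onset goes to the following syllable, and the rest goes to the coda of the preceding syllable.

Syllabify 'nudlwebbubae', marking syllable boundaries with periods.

nudl.web.bu.ba.e

The vowels are u, e, u, a, e — 5 nuclei, so 5 syllables.
V1 /u/ – V2 /e/: /dlw/; trying suffixes from longest down, /w/ is the first permitted one, so coda /dl/ | onset /w/.
V2 /e/ – V3 /u/: cluster /bb/ — the longest permitted-onset suffix is /b/; onset = /b/, preceding coda = /b/.
V3 /u/ – V4 /a/: /b/ → onset of the next syllable (single consonants are always licit onsets).
V4 /a/ – V5 /e/: no consonants, so the boundary falls immediately after /a/.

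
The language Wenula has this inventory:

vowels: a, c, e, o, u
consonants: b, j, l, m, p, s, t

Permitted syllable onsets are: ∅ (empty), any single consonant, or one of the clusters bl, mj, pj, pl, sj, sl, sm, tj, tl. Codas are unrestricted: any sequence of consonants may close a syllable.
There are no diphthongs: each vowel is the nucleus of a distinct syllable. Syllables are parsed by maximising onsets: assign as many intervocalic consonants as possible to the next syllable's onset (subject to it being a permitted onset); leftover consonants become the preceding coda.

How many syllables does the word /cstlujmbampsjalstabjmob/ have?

6

Nuclei (vowels): c, u, a, a, a, o → 6 syllables.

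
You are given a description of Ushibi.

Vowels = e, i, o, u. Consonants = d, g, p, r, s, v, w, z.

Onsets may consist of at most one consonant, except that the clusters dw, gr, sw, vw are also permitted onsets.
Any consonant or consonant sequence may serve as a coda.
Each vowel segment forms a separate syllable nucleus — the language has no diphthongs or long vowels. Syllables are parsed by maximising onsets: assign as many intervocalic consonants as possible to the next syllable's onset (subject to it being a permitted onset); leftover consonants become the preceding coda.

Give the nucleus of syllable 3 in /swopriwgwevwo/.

e

Nuclei (vowels): o, i, e, o → 4 syllables.
The third nucleus (vowel 3 from the left) is /e/.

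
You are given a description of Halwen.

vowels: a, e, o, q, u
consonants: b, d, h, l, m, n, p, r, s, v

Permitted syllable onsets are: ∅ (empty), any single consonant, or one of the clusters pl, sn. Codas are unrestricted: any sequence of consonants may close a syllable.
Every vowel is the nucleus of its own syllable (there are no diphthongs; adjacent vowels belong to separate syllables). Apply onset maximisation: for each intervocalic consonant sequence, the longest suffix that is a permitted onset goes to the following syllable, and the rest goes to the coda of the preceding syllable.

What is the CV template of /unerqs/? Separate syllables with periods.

V.CV.CVC

Nuclei (vowels): u, e, q → 3 syllables.
σ1/σ2 boundary: /n/ is a single consonant, so it becomes the next onset.
σ2/σ3 boundary: /r/ is a single consonant, so it becomes the next onset.
Syllabification: u.ne.rqs.
Mapping each syllable to C/V: /u/ → V, /ne/ → CV, /rqs/ → CVC.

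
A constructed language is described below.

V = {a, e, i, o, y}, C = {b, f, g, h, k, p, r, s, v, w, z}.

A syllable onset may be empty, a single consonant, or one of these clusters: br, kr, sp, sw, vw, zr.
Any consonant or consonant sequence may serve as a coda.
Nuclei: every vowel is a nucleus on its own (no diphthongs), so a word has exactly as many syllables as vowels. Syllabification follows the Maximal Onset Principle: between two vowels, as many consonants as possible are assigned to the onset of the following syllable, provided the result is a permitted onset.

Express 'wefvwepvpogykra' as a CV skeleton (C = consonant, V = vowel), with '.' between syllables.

Vowels present: e, e, o, y, a; each is a nucleus, giving 5 syllables.
V1 /e/ – V2 /e/: cluster /fvw/ — the longest permitted-onset suffix is /vw/; onset = /vw/, preceding coda = /f/.
V2 /e/ – V3 /o/: /pvp/ splits as /pv/ + /p/ (/p/ is the longest suffix that is a licit onset).
V3 /o/ – V4 /y/: /g/ is a single consonant, so it becomes the next onset.
V4 /y/ – V5 /a/: /kr/ is a licit onset in full, so it all attaches to the next syllable.
Putting it together: wef.vwepv.po.gy.kra.
Mapping each syllable to C/V: /wef/ → CVC, /vwepv/ → CCVCC, /po/ → CV, /gy/ → CV, /kra/ → CCV.

CVC.CCVCC.CV.CV.CCV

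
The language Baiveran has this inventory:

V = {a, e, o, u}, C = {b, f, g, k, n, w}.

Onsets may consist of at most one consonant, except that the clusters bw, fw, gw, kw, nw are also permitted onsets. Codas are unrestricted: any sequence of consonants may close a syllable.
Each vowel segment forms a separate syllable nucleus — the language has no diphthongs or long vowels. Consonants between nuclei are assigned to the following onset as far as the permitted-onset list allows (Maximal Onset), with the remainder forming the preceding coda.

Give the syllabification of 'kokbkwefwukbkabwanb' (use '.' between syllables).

kokb.kwe.fwukb.ka.bwanb

Nuclei (vowels): o, e, u, a, a → 5 syllables.
V1 /o/ – V2 /e/: /kbkw/; trying suffixes from longest down, /kw/ is the first permitted one, so coda /kb/ | onset /kw/.
V2 /e/ – V3 /u/: /fw/ is a licit onset in full, so it all attaches to the next syllable.
V3 /u/ – V4 /a/: /kbk/ — longest licit onset from the right is /k/, leaving /kb/ as coda.
V4 /a/ – V5 /a/: /bw/ is a licit onset in full, so it all attaches to the next syllable.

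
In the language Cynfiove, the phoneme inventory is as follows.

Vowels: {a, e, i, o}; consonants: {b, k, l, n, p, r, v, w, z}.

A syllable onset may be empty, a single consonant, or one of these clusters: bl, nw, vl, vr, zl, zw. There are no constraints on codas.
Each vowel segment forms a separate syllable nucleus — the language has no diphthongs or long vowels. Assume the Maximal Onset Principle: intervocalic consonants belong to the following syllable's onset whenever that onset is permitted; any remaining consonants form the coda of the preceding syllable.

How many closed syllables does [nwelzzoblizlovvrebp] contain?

Nuclei (vowels): e, o, i, o, e → 5 syllables.
V1 /e/ – V2 /o/: /lzz/ splits as /lz/ + /z/ (/z/ is the longest suffix that is a licit onset).
V2 /o/ – V3 /i/: cluster /bl/ — /bl/ is itself a permitted onset, so the whole cluster goes right; preceding coda = ∅.
V3 /i/ – V4 /o/: cluster /zl/ — /zl/ is itself a permitted onset, so the whole cluster goes right; preceding coda = ∅.
V4 /o/ – V5 /e/: /vvr/ — longest licit onset from the right is /vr/, leaving /v/ as coda.
Putting it together: nwelz.zo.bli.zlov.vrebp.
Classifying each syllable: /nwelz/ (closed), /zo/ (open), /bli/ (open), /zlov/ (closed), /vrebp/ (closed).
Closed syllables: 3.

3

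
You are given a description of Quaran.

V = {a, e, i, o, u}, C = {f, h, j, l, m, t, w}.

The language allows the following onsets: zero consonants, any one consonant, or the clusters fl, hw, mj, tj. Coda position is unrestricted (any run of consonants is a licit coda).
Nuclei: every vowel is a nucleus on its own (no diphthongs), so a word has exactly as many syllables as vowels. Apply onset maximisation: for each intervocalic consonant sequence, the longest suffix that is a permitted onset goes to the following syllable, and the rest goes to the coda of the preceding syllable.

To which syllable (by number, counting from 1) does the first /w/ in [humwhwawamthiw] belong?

Vowels present: u, a, a, i; each is a nucleus, giving 4 syllables.
Between /u/ (V1) and /a/ (V2): /mwhw/ — longest licit onset from the right is /hw/, leaving /mw/ as coda.
Between /a/ (V2) and /a/ (V3): /w/ → onset of the next syllable (single consonants are always licit onsets).
Between /a/ (V3) and /i/ (V4): /mth/ splits as /mt/ + /h/ (/h/ is the longest suffix that is a licit onset).
Syllabification: humw.hwa.wamt.hiw.
The first /w/ is in the coda of syllable 1 (/humw/).

1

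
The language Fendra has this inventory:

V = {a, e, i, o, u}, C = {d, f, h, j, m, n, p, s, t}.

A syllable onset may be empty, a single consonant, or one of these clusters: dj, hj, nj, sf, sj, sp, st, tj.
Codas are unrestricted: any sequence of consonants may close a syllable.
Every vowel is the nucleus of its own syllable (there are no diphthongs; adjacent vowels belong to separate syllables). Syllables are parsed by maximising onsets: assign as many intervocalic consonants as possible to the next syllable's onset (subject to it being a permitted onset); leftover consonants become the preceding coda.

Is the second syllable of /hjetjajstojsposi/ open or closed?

Nuclei (vowels): e, a, o, o, i → 5 syllables.
σ1/σ2 boundary: /tj/ is a licit onset in full, so it all attaches to the next syllable.
σ2/σ3 boundary: /jst/ — longest licit onset from the right is /st/, leaving /j/ as coda.
σ3/σ4 boundary: /jsp/ splits as /j/ + /sp/ (/sp/ is the longest suffix that is a licit onset).
σ4/σ5 boundary: just /s/ — single C goes to the following onset.
Syllabification: hje.tjaj.stoj.spo.si.
Syllable 2 is /tjaj/ with coda /j/, so it is closed.

closed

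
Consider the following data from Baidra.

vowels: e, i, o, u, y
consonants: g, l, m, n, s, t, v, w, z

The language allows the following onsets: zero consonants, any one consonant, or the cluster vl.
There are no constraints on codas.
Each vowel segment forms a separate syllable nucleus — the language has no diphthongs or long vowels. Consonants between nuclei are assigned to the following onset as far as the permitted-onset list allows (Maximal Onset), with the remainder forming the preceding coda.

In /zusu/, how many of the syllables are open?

Vowels present: u, u; each is a nucleus, giving 2 syllables.
Between /u/ (V1) and /u/ (V2): /s/ is a single consonant, so it becomes the next onset.
Result: zu.su.
Classifying each syllable: /zu/ (open), /su/ (open).
Open syllables: 2.

2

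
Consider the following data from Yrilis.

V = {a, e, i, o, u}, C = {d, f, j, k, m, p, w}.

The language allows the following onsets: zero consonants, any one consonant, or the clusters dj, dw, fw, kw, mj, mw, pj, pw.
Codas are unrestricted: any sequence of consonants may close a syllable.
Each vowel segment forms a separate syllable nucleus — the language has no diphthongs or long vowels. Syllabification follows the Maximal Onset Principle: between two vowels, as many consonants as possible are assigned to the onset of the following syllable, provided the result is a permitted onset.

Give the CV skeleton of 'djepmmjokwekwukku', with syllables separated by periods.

Vowels present: e, o, e, u, u; each is a nucleus, giving 5 syllables.
V1 /e/ – V2 /o/: cluster /pmmj/ — the longest permitted-onset suffix is /mj/; onset = /mj/, preceding coda = /pm/.
V2 /o/ – V3 /e/: /kw/ — entire cluster is a permitted onset → onset /kw/, coda ∅.
V3 /e/ – V4 /u/: /kw/ — entire cluster is a permitted onset → onset /kw/, coda ∅.
V4 /u/ – V5 /u/: /kk/ splits as /k/ + /k/ (/k/ is the longest suffix that is a licit onset).
Result: djepm.mjo.kwe.kwuk.ku.
Mapping each syllable to C/V: /djepm/ → CCVCC, /mjo/ → CCV, /kwe/ → CCV, /kwuk/ → CCVC, /ku/ → CV.

CCVCC.CCV.CCV.CCVC.CV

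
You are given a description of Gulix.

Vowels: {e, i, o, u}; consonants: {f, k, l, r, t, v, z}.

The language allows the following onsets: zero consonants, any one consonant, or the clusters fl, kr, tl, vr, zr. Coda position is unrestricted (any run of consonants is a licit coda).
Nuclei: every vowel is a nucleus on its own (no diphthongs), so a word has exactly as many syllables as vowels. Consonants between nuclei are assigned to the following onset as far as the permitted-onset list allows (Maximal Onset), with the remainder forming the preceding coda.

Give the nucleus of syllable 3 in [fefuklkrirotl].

Vowels present: e, u, i, o; each is a nucleus, giving 4 syllables.
The third nucleus (vowel 3 from the left) is /i/.

i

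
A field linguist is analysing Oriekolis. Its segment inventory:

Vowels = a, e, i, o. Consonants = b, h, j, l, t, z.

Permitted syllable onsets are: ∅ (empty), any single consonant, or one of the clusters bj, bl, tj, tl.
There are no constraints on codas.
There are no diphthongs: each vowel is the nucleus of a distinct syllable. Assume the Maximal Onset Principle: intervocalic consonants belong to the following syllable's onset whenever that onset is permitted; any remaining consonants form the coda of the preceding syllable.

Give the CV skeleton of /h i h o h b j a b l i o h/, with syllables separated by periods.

CV.CVC.CCV.CCV.VC

Vowels present: i, o, a, i, o; each is a nucleus, giving 5 syllables.
V1 /i/ – V2 /o/: just /h/ — single C goes to the following onset.
V2 /o/ – V3 /a/: /hbj/; trying suffixes from longest down, /bj/ is the first permitted one, so coda /h/ | onset /bj/.
V3 /a/ – V4 /i/: /bl/ is a licit onset in full, so it all attaches to the next syllable.
V4 /i/ – V5 /o/: nothing intervenes; syllable break is V.V.
Result: hi.hoh.bja.bli.oh.
Mapping each syllable to C/V: /hi/ → CV, /hoh/ → CVC, /bja/ → CCV, /bli/ → CCV, /oh/ → VC.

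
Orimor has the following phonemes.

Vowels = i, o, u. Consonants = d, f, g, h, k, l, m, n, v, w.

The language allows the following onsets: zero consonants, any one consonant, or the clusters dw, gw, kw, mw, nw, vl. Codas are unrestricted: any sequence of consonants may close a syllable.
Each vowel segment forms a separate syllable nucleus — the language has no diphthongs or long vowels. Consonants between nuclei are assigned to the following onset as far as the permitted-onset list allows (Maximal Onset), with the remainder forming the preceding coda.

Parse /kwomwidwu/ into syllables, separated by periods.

Nuclei (vowels): o, i, u → 3 syllables.
σ1/σ2 boundary: /mw/ — entire cluster is a permitted onset → onset /mw/, coda ∅.
σ2/σ3 boundary: /dw/ is a licit onset in full, so it all attaches to the next syllable.

kwo.mwi.dwu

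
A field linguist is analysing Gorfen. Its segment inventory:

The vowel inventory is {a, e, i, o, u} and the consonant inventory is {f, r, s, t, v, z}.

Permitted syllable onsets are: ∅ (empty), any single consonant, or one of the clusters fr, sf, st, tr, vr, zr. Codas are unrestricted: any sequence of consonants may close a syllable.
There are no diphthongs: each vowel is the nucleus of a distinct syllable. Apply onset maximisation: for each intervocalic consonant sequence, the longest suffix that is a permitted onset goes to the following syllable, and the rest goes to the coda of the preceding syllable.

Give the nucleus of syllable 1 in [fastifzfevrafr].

a

Nuclei (vowels): a, i, e, a → 4 syllables.
The first nucleus (vowel 1 from the left) is /a/.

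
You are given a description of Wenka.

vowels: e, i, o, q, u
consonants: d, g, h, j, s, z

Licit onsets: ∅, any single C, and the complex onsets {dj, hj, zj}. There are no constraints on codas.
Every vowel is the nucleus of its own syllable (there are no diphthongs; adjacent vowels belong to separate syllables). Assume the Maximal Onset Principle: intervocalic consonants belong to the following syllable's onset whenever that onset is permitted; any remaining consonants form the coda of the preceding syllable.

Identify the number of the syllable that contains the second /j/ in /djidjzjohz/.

1

The vowels are i, o — 2 nuclei, so 2 syllables.
σ1/σ2 boundary: /djzj/ — longest licit onset from the right is /zj/, leaving /dj/ as coda.
Syllabification: djidj.zjohz.
The second /j/ is in the coda of syllable 1 (/djidj/).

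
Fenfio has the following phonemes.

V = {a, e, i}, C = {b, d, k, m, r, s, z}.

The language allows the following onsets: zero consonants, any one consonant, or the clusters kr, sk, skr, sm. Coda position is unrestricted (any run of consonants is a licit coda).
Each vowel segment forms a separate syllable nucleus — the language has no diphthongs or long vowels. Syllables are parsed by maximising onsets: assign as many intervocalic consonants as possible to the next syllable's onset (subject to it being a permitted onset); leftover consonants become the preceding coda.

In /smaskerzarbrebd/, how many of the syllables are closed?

The vowels are a, e, a, e — 4 nuclei, so 4 syllables.
/a…e/ gap (V1→V2): /sk/ is a licit onset in full, so it all attaches to the next syllable.
/e…a/ gap (V2→V3): /rz/; trying suffixes from longest down, /z/ is the first permitted one, so coda /r/ | onset /z/.
/a…e/ gap (V3→V4): /rbr/ splits as /rb/ + /r/ (/r/ is the longest suffix that is a licit onset).
Result: sma.sker.zarb.rebd.
Classifying each syllable: /sma/ (open), /sker/ (closed), /zarb/ (closed), /rebd/ (closed).
Closed syllables: 3.

3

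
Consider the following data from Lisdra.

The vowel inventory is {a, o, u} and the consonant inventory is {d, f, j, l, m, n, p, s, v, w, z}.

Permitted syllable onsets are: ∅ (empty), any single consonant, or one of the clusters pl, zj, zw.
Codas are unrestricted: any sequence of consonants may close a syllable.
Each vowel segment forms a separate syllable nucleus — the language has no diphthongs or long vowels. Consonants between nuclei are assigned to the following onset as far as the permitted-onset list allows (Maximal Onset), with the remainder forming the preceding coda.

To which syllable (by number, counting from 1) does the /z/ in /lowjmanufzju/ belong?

The vowels are o, a, u, u — 4 nuclei, so 4 syllables.
V1 /o/ – V2 /a/: cluster /wjm/ — the longest permitted-onset suffix is /m/; onset = /m/, preceding coda = /wj/.
V2 /a/ – V3 /u/: just /n/ — single C goes to the following onset.
V3 /u/ – V4 /u/: /fzj/ — longest licit onset from the right is /zj/, leaving /f/ as coda.
Syllabification: lowj.ma.nuf.zju.
The /z/ is in the onset of syllable 4 (/zju/).

4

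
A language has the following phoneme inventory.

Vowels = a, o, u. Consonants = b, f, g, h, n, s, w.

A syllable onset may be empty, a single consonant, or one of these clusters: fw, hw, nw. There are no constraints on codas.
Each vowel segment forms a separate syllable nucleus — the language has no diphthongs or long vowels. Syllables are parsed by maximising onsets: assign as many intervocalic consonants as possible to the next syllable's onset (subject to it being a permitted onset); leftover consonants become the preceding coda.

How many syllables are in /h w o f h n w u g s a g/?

3

The vowels are o, u, a — 3 nuclei, so 3 syllables.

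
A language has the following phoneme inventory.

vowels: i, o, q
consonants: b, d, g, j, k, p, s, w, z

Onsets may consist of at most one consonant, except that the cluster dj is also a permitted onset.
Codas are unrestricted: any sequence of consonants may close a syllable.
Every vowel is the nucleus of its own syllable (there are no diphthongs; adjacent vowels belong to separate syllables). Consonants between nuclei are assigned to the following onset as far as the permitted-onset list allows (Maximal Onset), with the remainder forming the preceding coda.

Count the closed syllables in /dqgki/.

1

Vowels present: q, i; each is a nucleus, giving 2 syllables.
σ1/σ2 boundary: /gk/ splits as /g/ + /k/ (/k/ is the longest suffix that is a licit onset).
So the parse is dqg.ki.
Classifying each syllable: /dqg/ (closed), /ki/ (open).
Closed syllables: 1.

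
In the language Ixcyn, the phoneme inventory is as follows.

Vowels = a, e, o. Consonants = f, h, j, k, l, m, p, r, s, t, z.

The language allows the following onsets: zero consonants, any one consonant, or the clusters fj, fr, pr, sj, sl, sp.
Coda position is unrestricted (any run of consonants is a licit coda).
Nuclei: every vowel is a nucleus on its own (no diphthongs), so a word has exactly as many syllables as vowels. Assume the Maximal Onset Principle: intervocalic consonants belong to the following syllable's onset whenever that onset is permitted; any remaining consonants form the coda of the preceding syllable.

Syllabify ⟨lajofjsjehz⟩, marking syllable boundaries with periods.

Vowels present: a, o, e; each is a nucleus, giving 3 syllables.
/a…o/ gap (V1→V2): /j/ is a single consonant, so it becomes the next onset.
/o…e/ gap (V2→V3): /fjsj/ splits as /fj/ + /sj/ (/sj/ is the longest suffix that is a licit onset).

la.jofj.sjehz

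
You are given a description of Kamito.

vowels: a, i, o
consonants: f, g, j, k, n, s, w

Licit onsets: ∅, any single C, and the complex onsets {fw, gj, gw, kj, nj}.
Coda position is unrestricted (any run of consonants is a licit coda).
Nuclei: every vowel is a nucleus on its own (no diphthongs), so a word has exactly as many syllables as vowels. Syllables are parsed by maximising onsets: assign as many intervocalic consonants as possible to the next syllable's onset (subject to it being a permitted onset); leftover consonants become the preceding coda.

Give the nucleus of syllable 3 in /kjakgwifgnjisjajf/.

Nuclei (vowels): a, i, i, a → 4 syllables.
The third nucleus (vowel 3 from the left) is /i/.

i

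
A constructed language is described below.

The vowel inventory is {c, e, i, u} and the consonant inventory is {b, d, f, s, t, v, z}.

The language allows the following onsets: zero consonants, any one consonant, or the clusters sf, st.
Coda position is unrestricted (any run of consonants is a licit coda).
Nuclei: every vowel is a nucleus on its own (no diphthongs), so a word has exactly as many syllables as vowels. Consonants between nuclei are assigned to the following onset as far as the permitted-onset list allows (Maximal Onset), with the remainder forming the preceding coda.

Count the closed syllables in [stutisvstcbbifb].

Vowels present: u, i, c, i; each is a nucleus, giving 4 syllables.
Between /u/ (V1) and /i/ (V2): /t/ → onset of the next syllable (single consonants are always licit onsets).
Between /i/ (V2) and /c/ (V3): cluster /svst/ — the longest permitted-onset suffix is /st/; onset = /st/, preceding coda = /sv/.
Between /c/ (V3) and /i/ (V4): cluster /bb/ — the longest permitted-onset suffix is /b/; onset = /b/, preceding coda = /b/.
Result: stu.tisv.stcb.bifb.
Classifying each syllable: /stu/ (open), /tisv/ (closed), /stcb/ (closed), /bifb/ (closed).
Closed syllables: 3.

3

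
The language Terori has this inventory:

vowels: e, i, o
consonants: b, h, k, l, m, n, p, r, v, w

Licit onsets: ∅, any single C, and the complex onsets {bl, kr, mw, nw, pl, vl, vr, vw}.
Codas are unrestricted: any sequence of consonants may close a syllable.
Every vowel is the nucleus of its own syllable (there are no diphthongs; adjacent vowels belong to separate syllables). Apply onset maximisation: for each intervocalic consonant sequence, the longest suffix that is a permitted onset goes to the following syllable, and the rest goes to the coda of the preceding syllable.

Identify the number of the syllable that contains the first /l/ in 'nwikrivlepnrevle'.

3

Vowels present: i, i, e, e, e; each is a nucleus, giving 5 syllables.
V1 /i/ – V2 /i/: /kr/ is a licit onset in full, so it all attaches to the next syllable.
V2 /i/ – V3 /e/: /vl/ is a licit onset in full, so it all attaches to the next syllable.
V3 /e/ – V4 /e/: /pnr/; trying suffixes from longest down, /r/ is the first permitted one, so coda /pn/ | onset /r/.
V4 /e/ – V5 /e/: /vl/ is a licit onset in full, so it all attaches to the next syllable.
Putting it together: nwi.kri.vlepn.re.vle.
The first /l/ is in the onset of syllable 3 (/vlepn/).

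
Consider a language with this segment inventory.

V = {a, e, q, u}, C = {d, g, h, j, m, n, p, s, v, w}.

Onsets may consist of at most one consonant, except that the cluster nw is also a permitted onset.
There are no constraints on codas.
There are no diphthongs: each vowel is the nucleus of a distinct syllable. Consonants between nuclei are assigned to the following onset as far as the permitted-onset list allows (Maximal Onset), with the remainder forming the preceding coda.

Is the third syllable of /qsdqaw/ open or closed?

Nuclei (vowels): q, q, a → 3 syllables.
/q…q/ gap (V1→V2): /sd/ splits as /s/ + /d/ (/d/ is the longest suffix that is a licit onset).
/q…a/ gap (V2→V3): hiatus — the boundary sits between the two vowels.
Result: qs.dq.aw.
Syllable 3 is /aw/ with coda /w/, so it is closed.

closed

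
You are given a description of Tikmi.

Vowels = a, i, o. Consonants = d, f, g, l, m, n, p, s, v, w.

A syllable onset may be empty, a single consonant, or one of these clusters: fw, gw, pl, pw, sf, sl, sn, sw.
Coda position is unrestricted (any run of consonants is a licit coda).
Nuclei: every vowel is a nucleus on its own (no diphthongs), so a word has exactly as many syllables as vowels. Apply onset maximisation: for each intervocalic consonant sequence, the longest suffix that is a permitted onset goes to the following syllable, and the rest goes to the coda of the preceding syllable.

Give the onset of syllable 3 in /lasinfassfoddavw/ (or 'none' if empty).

The vowels are a, i, a, o, a — 5 nuclei, so 5 syllables.
σ1/σ2 boundary: /s/ is a single consonant, so it becomes the next onset.
σ2/σ3 boundary: /nf/ splits as /n/ + /f/ (/f/ is the longest suffix that is a licit onset).
σ3/σ4 boundary: /ssf/ — longest licit onset from the right is /sf/, leaving /s/ as coda.
σ4/σ5 boundary: /dd/; trying suffixes from longest down, /d/ is the first permitted one, so coda /d/ | onset /d/.
Syllabification: la.sin.fas.sfod.davw.
Syllable 3 is /fas/: onset /f/, nucleus /a/, coda /s/.

f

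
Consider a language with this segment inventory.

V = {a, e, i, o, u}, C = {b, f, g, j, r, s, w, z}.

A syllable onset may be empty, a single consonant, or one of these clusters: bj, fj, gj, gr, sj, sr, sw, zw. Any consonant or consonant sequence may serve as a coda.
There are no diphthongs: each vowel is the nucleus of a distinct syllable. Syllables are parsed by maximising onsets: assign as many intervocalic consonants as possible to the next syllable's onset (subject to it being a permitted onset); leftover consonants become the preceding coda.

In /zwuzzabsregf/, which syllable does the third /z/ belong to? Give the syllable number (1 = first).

2

Vowels present: u, a, e; each is a nucleus, giving 3 syllables.
/u…a/ gap (V1→V2): /zz/; trying suffixes from longest down, /z/ is the first permitted one, so coda /z/ | onset /z/.
/a…e/ gap (V2→V3): /bsr/ splits as /b/ + /sr/ (/sr/ is the longest suffix that is a licit onset).
Putting it together: zwuz.zab.sregf.
The third /z/ is in the onset of syllable 2 (/zab/).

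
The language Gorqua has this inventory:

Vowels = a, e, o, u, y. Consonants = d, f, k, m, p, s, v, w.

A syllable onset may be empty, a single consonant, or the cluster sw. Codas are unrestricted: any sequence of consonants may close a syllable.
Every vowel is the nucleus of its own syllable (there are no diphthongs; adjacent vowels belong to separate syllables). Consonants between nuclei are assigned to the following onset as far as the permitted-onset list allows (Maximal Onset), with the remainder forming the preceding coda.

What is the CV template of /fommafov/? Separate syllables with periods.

CVC.CV.CVC

Nuclei (vowels): o, a, o → 3 syllables.
Between /o/ (V1) and /a/ (V2): /mm/; trying suffixes from longest down, /m/ is the first permitted one, so coda /m/ | onset /m/.
Between /a/ (V2) and /o/ (V3): /f/ is a single consonant, so it becomes the next onset.
Putting it together: fom.ma.fov.
Mapping each syllable to C/V: /fom/ → CVC, /ma/ → CV, /fov/ → CVC.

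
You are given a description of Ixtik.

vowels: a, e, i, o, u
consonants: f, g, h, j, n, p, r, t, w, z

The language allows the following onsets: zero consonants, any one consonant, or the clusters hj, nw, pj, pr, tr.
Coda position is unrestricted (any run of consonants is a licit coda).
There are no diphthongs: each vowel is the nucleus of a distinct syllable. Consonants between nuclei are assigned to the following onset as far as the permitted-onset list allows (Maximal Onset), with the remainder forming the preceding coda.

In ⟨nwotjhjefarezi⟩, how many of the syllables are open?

4

The vowels are o, e, a, e, i — 5 nuclei, so 5 syllables.
σ1/σ2 boundary: /tjhj/ — longest licit onset from the right is /hj/, leaving /tj/ as coda.
σ2/σ3 boundary: just /f/ — single C goes to the following onset.
σ3/σ4 boundary: /r/ is a single consonant, so it becomes the next onset.
σ4/σ5 boundary: /z/ → onset of the next syllable (single consonants are always licit onsets).
Syllabification: nwotj.hje.fa.re.zi.
Classifying each syllable: /nwotj/ (closed), /hje/ (open), /fa/ (open), /re/ (open), /zi/ (open).
Open syllables: 4.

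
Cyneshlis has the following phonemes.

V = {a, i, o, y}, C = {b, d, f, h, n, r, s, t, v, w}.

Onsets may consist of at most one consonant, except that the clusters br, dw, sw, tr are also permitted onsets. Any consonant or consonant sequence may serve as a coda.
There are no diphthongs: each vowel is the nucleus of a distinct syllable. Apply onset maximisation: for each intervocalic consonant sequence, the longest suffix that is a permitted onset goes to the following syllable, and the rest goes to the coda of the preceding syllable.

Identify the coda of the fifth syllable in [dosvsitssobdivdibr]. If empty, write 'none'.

br

The vowels are o, i, o, i, i — 5 nuclei, so 5 syllables.
σ1/σ2 boundary: cluster /svs/ — the longest permitted-onset suffix is /s/; onset = /s/, preceding coda = /sv/.
σ2/σ3 boundary: /tss/ — longest licit onset from the right is /s/, leaving /ts/ as coda.
σ3/σ4 boundary: /bd/ — longest licit onset from the right is /d/, leaving /b/ as coda.
σ4/σ5 boundary: /vd/; trying suffixes from longest down, /d/ is the first permitted one, so coda /v/ | onset /d/.
Syllabification: dosv.sits.sob.div.dibr.
Syllable 5 is /dibr/: onset /d/, nucleus /i/, coda /br/.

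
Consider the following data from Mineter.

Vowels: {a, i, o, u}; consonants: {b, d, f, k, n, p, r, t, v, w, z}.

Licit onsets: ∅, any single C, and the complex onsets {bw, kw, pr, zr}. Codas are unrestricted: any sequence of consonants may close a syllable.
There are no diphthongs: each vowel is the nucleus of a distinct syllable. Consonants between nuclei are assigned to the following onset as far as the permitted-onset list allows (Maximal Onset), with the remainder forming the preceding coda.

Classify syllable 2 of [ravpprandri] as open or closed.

closed

Vowels present: a, a, i; each is a nucleus, giving 3 syllables.
V1 /a/ – V2 /a/: /vppr/ splits as /vp/ + /pr/ (/pr/ is the longest suffix that is a licit onset).
V2 /a/ – V3 /i/: /ndr/ splits as /nd/ + /r/ (/r/ is the longest suffix that is a licit onset).
Syllabification: ravp.prand.ri.
Syllable 2 is /prand/ with coda /nd/, so it is closed.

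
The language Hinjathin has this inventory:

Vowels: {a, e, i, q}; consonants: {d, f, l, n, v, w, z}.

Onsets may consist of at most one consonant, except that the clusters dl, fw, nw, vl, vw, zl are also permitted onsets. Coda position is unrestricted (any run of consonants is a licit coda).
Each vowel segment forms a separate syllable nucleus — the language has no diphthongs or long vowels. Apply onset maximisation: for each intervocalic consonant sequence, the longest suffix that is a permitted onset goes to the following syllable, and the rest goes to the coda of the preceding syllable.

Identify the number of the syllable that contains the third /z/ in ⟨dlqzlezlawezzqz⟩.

Nuclei (vowels): q, e, a, e, q → 5 syllables.
/q…e/ gap (V1→V2): /zl/ is a licit onset in full, so it all attaches to the next syllable.
/e…a/ gap (V2→V3): /zl/ — entire cluster is a permitted onset → onset /zl/, coda ∅.
/a…e/ gap (V3→V4): /w/ → onset of the next syllable (single consonants are always licit onsets).
/e…q/ gap (V4→V5): /zz/ splits as /z/ + /z/ (/z/ is the longest suffix that is a licit onset).
Putting it together: dlq.zle.zla.wez.zqz.
The third /z/ is in the coda of syllable 4 (/wez/).

4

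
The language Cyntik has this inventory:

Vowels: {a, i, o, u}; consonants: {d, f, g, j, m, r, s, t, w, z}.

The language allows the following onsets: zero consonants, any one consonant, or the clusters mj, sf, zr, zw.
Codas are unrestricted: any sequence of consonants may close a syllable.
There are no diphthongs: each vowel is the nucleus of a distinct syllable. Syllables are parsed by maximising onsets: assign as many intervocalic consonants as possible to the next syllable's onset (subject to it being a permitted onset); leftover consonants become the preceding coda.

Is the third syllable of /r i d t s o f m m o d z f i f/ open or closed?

Vowels present: i, o, o, i; each is a nucleus, giving 4 syllables.
/i…o/ gap (V1→V2): /dts/; trying suffixes from longest down, /s/ is the first permitted one, so coda /dt/ | onset /s/.
/o…o/ gap (V2→V3): /fmm/ splits as /fm/ + /m/ (/m/ is the longest suffix that is a licit onset).
/o…i/ gap (V3→V4): /dzf/ — longest licit onset from the right is /f/, leaving /dz/ as coda.
So the parse is ridt.sofm.modz.fif.
Syllable 3 is /modz/ with coda /dz/, so it is closed.

closed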